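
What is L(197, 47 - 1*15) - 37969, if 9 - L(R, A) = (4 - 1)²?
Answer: -37969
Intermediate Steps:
L(R, A) = 0 (L(R, A) = 9 - (4 - 1)² = 9 - 1*3² = 9 - 1*9 = 9 - 9 = 0)
L(197, 47 - 1*15) - 37969 = 0 - 37969 = -37969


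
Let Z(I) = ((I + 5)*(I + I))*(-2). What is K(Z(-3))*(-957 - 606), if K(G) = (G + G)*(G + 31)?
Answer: -4126320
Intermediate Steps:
Z(I) = -4*I*(5 + I) (Z(I) = ((5 + I)*(2*I))*(-2) = (2*I*(5 + I))*(-2) = -4*I*(5 + I))
K(G) = 2*G*(31 + G) (K(G) = (2*G)*(31 + G) = 2*G*(31 + G))
K(Z(-3))*(-957 - 606) = (2*(-4*(-3)*(5 - 3))*(31 - 4*(-3)*(5 - 3)))*(-957 - 606) = (2*(-4*(-3)*2)*(31 - 4*(-3)*2))*(-1563) = (2*24*(31 + 24))*(-1563) = (2*24*55)*(-1563) = 2640*(-1563) = -4126320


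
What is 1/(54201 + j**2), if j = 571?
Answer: 1/380242 ≈ 2.6299e-6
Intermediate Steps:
1/(54201 + j**2) = 1/(54201 + 571**2) = 1/(54201 + 326041) = 1/380242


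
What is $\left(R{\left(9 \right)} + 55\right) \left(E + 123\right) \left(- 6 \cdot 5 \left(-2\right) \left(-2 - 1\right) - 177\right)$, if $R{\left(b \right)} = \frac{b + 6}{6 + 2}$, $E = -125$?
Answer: $\frac{162435}{4} \approx 40609.0$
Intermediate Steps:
$R{\left(b \right)} = \frac{3}{4} + \frac{b}{8}$ ($R{\left(b \right)} = \frac{6 + b}{8} = \left(6 + b\right) \frac{1}{8} = \frac{3}{4} + \frac{b}{8}$)
$\left(R{\left(9 \right)} + 55\right) \left(E + 123\right) \left(- 6 \cdot 5 \left(-2\right) \left(-2 - 1\right) - 177\right) = \left(\left(\frac{3}{4} + \frac{1}{8} \cdot 9\right) + 55\right) \left(-125 + 123\right) \left(- 6 \cdot 5 \left(-2\right) \left(-2 - 1\right) - 177\right) = \left(\left(\frac{3}{4} + \frac{9}{8}\right) + 55\right) \left(-2\right) \left(\left(-6\right) \left(-10\right) \left(-2 - 1\right) - 177\right) = \left(\frac{15}{8} + 55\right) \left(-2\right) \left(60 \left(-3\right) - 177\right) = \frac{455}{8} \left(-2\right) \left(-180 - 177\right) = \left(- \frac{455}{4}\right) \left(-357\right) = \frac{162435}{4}$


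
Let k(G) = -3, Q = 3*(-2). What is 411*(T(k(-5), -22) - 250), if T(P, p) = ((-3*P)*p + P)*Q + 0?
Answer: 392916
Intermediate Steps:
Q = -6
T(P, p) = -6*P + 18*P*p (T(P, p) = ((-3*P)*p + P)*(-6) + 0 = (-3*P*p + P)*(-6) + 0 = (P - 3*P*p)*(-6) + 0 = (-6*P + 18*P*p) + 0 = -6*P + 18*P*p)
411*(T(k(-5), -22) - 250) = 411*(6*(-3)*(-1 + 3*(-22)) - 250) = 411*(6*(-3)*(-1 - 66) - 250) = 411*(6*(-3)*(-67) - 250) = 411*(1206 - 250) = 411*956 = 392916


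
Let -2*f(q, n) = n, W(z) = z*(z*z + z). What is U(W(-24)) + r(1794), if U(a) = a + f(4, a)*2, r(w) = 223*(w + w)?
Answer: 800124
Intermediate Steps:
W(z) = z*(z + z²) (W(z) = z*(z² + z) = z*(z + z²))
r(w) = 446*w (r(w) = 223*(2*w) = 446*w)
f(q, n) = -n/2
U(a) = 0 (U(a) = a - a/2*2 = a - a = 0)
U(W(-24)) + r(1794) = 0 + 446*1794 = 0 + 800124 = 800124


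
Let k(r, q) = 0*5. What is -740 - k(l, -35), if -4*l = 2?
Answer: -740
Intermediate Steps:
l = -½ (l = -¼*2 = -½ ≈ -0.50000)
k(r, q) = 0
-740 - k(l, -35) = -740 - 1*0 = -740 + 0 = -740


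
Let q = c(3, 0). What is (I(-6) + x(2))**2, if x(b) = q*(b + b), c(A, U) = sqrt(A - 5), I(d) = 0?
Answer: -32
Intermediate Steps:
c(A, U) = sqrt(-5 + A)
q = I*sqrt(2) (q = sqrt(-5 + 3) = sqrt(-2) = I*sqrt(2) ≈ 1.4142*I)
x(b) = 2*I*b*sqrt(2) (x(b) = (I*sqrt(2))*(b + b) = (I*sqrt(2))*(2*b) = 2*I*b*sqrt(2))
(I(-6) + x(2))**2 = (0 + 2*I*2*sqrt(2))**2 = (0 + 4*I*sqrt(2))**2 = (4*I*sqrt(2))**2 = -32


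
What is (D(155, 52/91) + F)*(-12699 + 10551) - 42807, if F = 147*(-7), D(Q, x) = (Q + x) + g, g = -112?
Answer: 14517255/7 ≈ 2.0739e+6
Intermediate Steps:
D(Q, x) = -112 + Q + x (D(Q, x) = (Q + x) - 112 = -112 + Q + x)
F = -1029
(D(155, 52/91) + F)*(-12699 + 10551) - 42807 = ((-112 + 155 + 52/91) - 1029)*(-12699 + 10551) - 42807 = ((-112 + 155 + 52*(1/91)) - 1029)*(-2148) - 42807 = ((-112 + 155 + 4/7) - 1029)*(-2148) - 42807 = (305/7 - 1029)*(-2148) - 42807 = -6898/7*(-2148) - 42807 = 14816904/7 - 42807 = 14517255/7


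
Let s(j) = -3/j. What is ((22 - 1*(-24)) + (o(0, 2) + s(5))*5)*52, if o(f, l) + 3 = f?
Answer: 1456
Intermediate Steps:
o(f, l) = -3 + f
((22 - 1*(-24)) + (o(0, 2) + s(5))*5)*52 = ((22 - 1*(-24)) + ((-3 + 0) - 3/5)*5)*52 = ((22 + 24) + (-3 - 3*⅕)*5)*52 = (46 + (-3 - ⅗)*5)*52 = (46 - 18/5*5)*52 = (46 - 18)*52 = 28*52 = 1456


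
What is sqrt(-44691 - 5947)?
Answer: I*sqrt(50638) ≈ 225.03*I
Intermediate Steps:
sqrt(-44691 - 5947) = sqrt(-50638) = I*sqrt(50638)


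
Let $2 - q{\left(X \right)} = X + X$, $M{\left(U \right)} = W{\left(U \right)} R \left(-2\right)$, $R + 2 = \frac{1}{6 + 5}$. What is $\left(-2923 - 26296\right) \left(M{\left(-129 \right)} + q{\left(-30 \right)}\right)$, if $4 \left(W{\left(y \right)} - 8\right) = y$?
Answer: $\frac{19664387}{22} \approx 8.9384 \cdot 10^{5}$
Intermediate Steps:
$W{\left(y \right)} = 8 + \frac{y}{4}$
$R = - \frac{21}{11}$ ($R = -2 + \frac{1}{6 + 5} = -2 + \frac{1}{11} = - \frac{21}{11} \approx -1.9091$)
$M{\left(U \right)} = \frac{336}{11} + \frac{21 U}{22}$ ($M{\left(U \right)} = \left(8 + \frac{U}{4}\right) \left(- \frac{21}{11}\right) \left(-2\right) = \left(- \frac{168}{11} - \frac{21 U}{44}\right) \left(-2\right) = \frac{336}{11} + \frac{21 U}{22}$)
$q{\left(X \right)} = 2 - 2 X$ ($q{\left(X \right)} = 2 - \left(X + X\right) = 2 - 2 X$)
$\left(-2923 - 26296\right) \left(M{\left(-129 \right)} + q{\left(-30 \right)}\right) = \left(-2923 - 26296\right) \left(\left(\frac{336}{11} + \frac{21}{22} \left(-129\right)\right) + \left(2 - -60\right)\right) = - 29219 \left(\left(\frac{336}{11} - \frac{2709}{22}\right) + \left(2 + 60\right)\right) = - 29219 \left(- \frac{2037}{22} + 62\right) = \left(-29219\right) \left(- \frac{673}{22}\right) = \frac{19664387}{22}$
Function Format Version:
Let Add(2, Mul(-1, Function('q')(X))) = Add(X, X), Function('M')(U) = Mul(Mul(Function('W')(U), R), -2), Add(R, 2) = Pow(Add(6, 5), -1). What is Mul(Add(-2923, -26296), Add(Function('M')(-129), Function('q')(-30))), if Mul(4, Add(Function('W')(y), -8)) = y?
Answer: Rational(19664387, 22) ≈ 8.9384e+5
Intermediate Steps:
Function('W')(y) = Add(8, Mul(Rational(1, 4), y))
R = Rational(-21, 11) (R = Add(-2, Pow(Add(6, 5), -1)) = Add(-2, Pow(11, -1)) = Add(-2, Rational(1, 11)) = Rational(-21, 11) ≈ -1.9091)
Function('M')(U) = Add(Rational(336, 11), Mul(Rational(21, 22), U)) (Function('M')(U) = Mul(Mul(Add(8, Mul(Rational(1, 4), U)), Rational(-21, 11)), -2) = Mul(Add(Rational(-168, 11), Mul(Rational(-21, 44), U)), -2) = Add(Rational(336, 11), Mul(Rational(21, 22), U)))
Function('q')(X) = Add(2, Mul(-2, X)) (Function('q')(X) = Add(2, Mul(-1, Add(X, X))) = Add(2, Mul(-1, Mul(2, X))) = Add(2, Mul(-2, X)))
Mul(Add(-2923, -26296), Add(Function('M')(-129), Function('q')(-30))) = Mul(Add(-2923, -26296), Add(Add(Rational(336, 11), Mul(Rational(21, 22), -129)), Add(2, Mul(-2, -30)))) = Mul(-29219, Add(Add(Rational(336, 11), Rational(-2709, 22)), Add(2, 60))) = Mul(-29219, Add(Rational(-2037, 22), 62)) = Mul(-29219, Rational(-673, 22)) = Rational(19664387, 22)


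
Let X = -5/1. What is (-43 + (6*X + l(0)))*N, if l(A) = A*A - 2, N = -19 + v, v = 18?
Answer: 75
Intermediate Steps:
X = -5 (X = -5*1 = -5)
N = -1 (N = -19 + 18 = -1)
l(A) = -2 + A² (l(A) = A² - 2 = -2 + A²)
(-43 + (6*X + l(0)))*N = (-43 + (6*(-5) + (-2 + 0²)))*(-1) = (-43 + (-30 + (-2 + 0)))*(-1) = (-43 + (-30 - 2))*(-1) = (-43 - 32)*(-1) = -75*(-1) = 75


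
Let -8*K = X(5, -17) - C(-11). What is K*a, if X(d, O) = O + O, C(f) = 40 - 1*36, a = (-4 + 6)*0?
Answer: 0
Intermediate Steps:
a = 0 (a = 2*0 = 0)
C(f) = 4 (C(f) = 40 - 36 = 4)
X(d, O) = 2*O
K = 19/4 (K = -(2*(-17) - 1*4)/8 = -(-34 - 4)/8 = -⅛*(-38) = 19/4 ≈ 4.7500)
K*a = (19/4)*0 = 0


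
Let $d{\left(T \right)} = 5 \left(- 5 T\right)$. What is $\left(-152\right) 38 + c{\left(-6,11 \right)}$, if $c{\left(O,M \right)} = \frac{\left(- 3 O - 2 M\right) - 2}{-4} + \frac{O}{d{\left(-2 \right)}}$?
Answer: $- \frac{288731}{50} \approx -5774.6$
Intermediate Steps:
$d{\left(T \right)} = - 25 T$
$c{\left(O,M \right)} = \frac{1}{2} + \frac{M}{2} + \frac{77 O}{100}$ ($c{\left(O,M \right)} = \frac{\left(- 3 O - 2 M\right) - 2}{-4} + \frac{O}{\left(-25\right) \left(-2\right)} = \left(-2 - 3 O - 2 M\right) \left(- \frac{1}{4}\right) + \frac{O}{50} = \left(\frac{1}{2} + \frac{M}{2} + \frac{3 O}{4}\right) + O \frac{1}{50} = \left(\frac{1}{2} + \frac{M}{2} + \frac{3 O}{4}\right) + \frac{O}{50} = \frac{1}{2} + \frac{M}{2} + \frac{77 O}{100}$)
$\left(-152\right) 38 + c{\left(-6,11 \right)} = \left(-152\right) 38 + \left(\frac{1}{2} + \frac{1}{2} \cdot 11 + \frac{77}{100} \left(-6\right)\right) = -5776 + \left(\frac{1}{2} + \frac{11}{2} - \frac{231}{50}\right) = -5776 + \frac{69}{50} = - \frac{288731}{50}$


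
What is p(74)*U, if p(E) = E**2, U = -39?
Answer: -213564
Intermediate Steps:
p(74)*U = 74**2*(-39) = 5476*(-39) = -213564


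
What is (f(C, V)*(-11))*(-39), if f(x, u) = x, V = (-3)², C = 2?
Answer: 858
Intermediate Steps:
V = 9
(f(C, V)*(-11))*(-39) = (2*(-11))*(-39) = -22*(-39) = 858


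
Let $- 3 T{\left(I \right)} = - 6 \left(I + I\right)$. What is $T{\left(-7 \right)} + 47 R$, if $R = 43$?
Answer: $1993$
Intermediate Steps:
$T{\left(I \right)} = 4 I$ ($T{\left(I \right)} = - \frac{\left(-6\right) \left(I + I\right)}{3} = - \frac{\left(-6\right) 2 I}{3} = - \frac{\left(-12\right) I}{3} = 4 I$)
$T{\left(-7 \right)} + 47 R = 4 \left(-7\right) + 47 \cdot 43 = -28 + 2021 = 1993$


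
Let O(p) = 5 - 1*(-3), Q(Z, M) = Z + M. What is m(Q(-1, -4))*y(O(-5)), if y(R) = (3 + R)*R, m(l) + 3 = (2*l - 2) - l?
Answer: -880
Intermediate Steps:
Q(Z, M) = M + Z
m(l) = -5 + l (m(l) = -3 + ((2*l - 2) - l) = -3 + ((-2 + 2*l) - l) = -3 + (-2 + l) = -5 + l)
O(p) = 8 (O(p) = 5 + 3 = 8)
y(R) = R*(3 + R)
m(Q(-1, -4))*y(O(-5)) = (-5 + (-4 - 1))*(8*(3 + 8)) = (-5 - 5)*(8*11) = -10*88 = -880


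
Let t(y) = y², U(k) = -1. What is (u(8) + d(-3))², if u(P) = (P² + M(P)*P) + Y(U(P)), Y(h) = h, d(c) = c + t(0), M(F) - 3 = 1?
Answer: 8464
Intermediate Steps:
M(F) = 4 (M(F) = 3 + 1 = 4)
d(c) = c (d(c) = c + 0² = c + 0 = c)
u(P) = -1 + P² + 4*P (u(P) = (P² + 4*P) - 1 = -1 + P² + 4*P)
(u(8) + d(-3))² = ((-1 + 8² + 4*8) - 3)² = ((-1 + 64 + 32) - 3)² = (95 - 3)² = 92² = 8464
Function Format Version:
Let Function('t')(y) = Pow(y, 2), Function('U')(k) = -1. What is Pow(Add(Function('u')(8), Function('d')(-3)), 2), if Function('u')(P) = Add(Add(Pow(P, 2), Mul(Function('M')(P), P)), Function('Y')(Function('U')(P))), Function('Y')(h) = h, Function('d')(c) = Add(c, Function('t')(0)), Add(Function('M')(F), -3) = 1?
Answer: 8464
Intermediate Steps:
Function('M')(F) = 4 (Function('M')(F) = Add(3, 1) = 4)
Function('d')(c) = c (Function('d')(c) = Add(c, Pow(0, 2)) = Add(c, 0) = c)
Function('u')(P) = Add(-1, Pow(P, 2), Mul(4, P)) (Function('u')(P) = Add(Add(Pow(P, 2), Mul(4, P)), -1) = Add(-1, Pow(P, 2), Mul(4, P)))
Pow(Add(Function('u')(8), Function('d')(-3)), 2) = Pow(Add(Add(-1, Pow(8, 2), Mul(4, 8)), -3), 2) = Pow(Add(Add(-1, 64, 32), -3), 2) = Pow(Add(95, -3), 2) = Pow(92, 2) = 8464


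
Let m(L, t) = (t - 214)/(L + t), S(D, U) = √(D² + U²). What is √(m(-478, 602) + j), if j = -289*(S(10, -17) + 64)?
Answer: √(-17771649 - 277729*√389)/31 ≈ 155.54*I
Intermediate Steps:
m(L, t) = (-214 + t)/(L + t)
j = -18496 - 289*√389 (j = -289*(√(10² + (-17)²) + 64) = -289*(√(100 + 289) + 64) = -289*(√389 + 64) = -289*(64 + √389) = -18496 - 289*√389 ≈ -24196.)
√(m(-478, 602) + j) = √((-214 + 602)/(-478 + 602) + (-18496 - 289*√389)) = √(388/124 + (-18496 - 289*√389)) = √((1/124)*388 + (-18496 - 289*√389)) = √(97/31 + (-18496 - 289*√389)) = √(-573279/31 - 289*√389)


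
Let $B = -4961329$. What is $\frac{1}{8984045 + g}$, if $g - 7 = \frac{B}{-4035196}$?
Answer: $\frac{4035196}{36252415655521} \approx 1.1131 \cdot 10^{-7}$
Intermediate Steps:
$g = \frac{33207701}{4035196}$ ($g = 7 - \frac{4961329}{-4035196} = 7 - - \frac{4961329}{4035196} = 7 + \frac{4961329}{4035196} = \frac{33207701}{4035196} \approx 8.2295$)
$\frac{1}{8984045 + g} = \frac{1}{8984045 + \frac{33207701}{4035196}} = \frac{1}{\frac{36252415655521}{4035196}} = \frac{4035196}{36252415655521}$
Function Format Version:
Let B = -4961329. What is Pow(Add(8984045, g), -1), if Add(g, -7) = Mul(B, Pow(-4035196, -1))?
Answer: Rational(4035196, 36252415655521) ≈ 1.1131e-7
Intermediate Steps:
g = Rational(33207701, 4035196) (g = Add(7, Mul(-4961329, Pow(-4035196, -1))) = Add(7, Mul(-4961329, Rational(-1, 4035196))) = Add(7, Rational(4961329, 4035196)) = Rational(33207701, 4035196) ≈ 8.2295)
Pow(Add(8984045, g), -1) = Pow(Add(8984045, Rational(33207701, 4035196)), -1) = Pow(Rational(36252415655521, 4035196), -1) = Rational(4035196, 36252415655521)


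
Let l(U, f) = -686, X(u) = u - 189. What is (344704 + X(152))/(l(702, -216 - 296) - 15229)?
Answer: -114889/5305 ≈ -21.657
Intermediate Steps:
X(u) = -189 + u
(344704 + X(152))/(l(702, -216 - 296) - 15229) = (344704 + (-189 + 152))/(-686 - 15229) = (344704 - 37)/(-15915) = 344667*(-1/15915) = -114889/5305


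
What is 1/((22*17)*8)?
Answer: 1/2992 ≈ 0.00033422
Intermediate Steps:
1/((22*17)*8) = 1/(374*8) = 1/2992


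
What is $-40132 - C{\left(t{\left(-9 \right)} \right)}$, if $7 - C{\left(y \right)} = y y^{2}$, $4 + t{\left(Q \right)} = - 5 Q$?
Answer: $28782$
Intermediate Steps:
$t{\left(Q \right)} = -4 - 5 Q$
$C{\left(y \right)} = 7 - y^{3}$ ($C{\left(y \right)} = 7 - y y^{2} = 7 - y^{3}$)
$-40132 - C{\left(t{\left(-9 \right)} \right)} = -40132 - \left(7 - \left(-4 - -45\right)^{3}\right) = -40132 - \left(7 - \left(-4 + 45\right)^{3}\right) = -40132 - \left(7 - 41^{3}\right) = -40132 - \left(7 - 68921\right) = -40132 - -68914 = -40132 + 68914 = 28782$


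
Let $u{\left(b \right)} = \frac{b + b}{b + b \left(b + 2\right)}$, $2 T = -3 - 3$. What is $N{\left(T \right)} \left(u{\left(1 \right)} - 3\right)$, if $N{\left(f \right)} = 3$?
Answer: $- \frac{15}{2} \approx -7.5$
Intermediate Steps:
$T = -3$ ($T = \frac{-3 - 3}{2} = \frac{1}{2} \left(-6\right) = -3$)
$u{\left(b \right)} = \frac{2 b}{b + b \left(2 + b\right)}$
$N{\left(T \right)} \left(u{\left(1 \right)} - 3\right) = 3 \left(\frac{2}{3 + 1} - 3\right) = 3 \left(\frac{2}{4} - 3\right) = 3 \left(2 \cdot \frac{1}{4} - 3\right) = 3 \left(\frac{1}{2} - 3\right) = 3 \left(- \frac{5}{2}\right) = - \frac{15}{2}$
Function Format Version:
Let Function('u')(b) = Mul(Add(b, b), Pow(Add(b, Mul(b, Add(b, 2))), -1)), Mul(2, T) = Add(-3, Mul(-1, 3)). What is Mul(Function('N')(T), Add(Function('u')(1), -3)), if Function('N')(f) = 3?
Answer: Rational(-15, 2) ≈ -7.5000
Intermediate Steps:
T = -3 (T = Mul(Rational(1, 2), Add(-3, Mul(-1, 3))) = Mul(Rational(1, 2), Add(-3, -3)) = Mul(Rational(1, 2), -6) = -3)
Function('u')(b) = Mul(2, b, Pow(Add(b, Mul(b, Add(2, b))), -1)) (Function('u')(b) = Mul(Mul(2, b), Pow(Add(b, Mul(b, Add(2, b))), -1)) = Mul(2, b, Pow(Add(b, Mul(b, Add(2, b))), -1)))
Mul(Function('N')(T), Add(Function('u')(1), -3)) = Mul(3, Add(Mul(2, Pow(Add(3, 1), -1)), -3)) = Mul(3, Add(Mul(2, Pow(4, -1)), -3)) = Mul(3, Add(Mul(2, Rational(1, 4)), -3)) = Mul(3, Add(Rational(1, 2), -3)) = Mul(3, Rational(-5, 2)) = Rational(-15, 2)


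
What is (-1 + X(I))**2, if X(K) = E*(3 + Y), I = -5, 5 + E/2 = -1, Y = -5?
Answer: 529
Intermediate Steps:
E = -12 (E = -10 + 2*(-1) = -10 - 2 = -12)
X(K) = 24 (X(K) = -12*(3 - 5) = -12*(-2) = 24)
(-1 + X(I))**2 = (-1 + 24)**2 = 23**2 = 529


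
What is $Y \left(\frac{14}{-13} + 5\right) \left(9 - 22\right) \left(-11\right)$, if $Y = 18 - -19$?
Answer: $20757$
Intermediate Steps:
$Y = 37$ ($Y = 18 + 19 = 37$)
$Y \left(\frac{14}{-13} + 5\right) \left(9 - 22\right) \left(-11\right) = 37 \left(\frac{14}{-13} + 5\right) \left(9 - 22\right) \left(-11\right) = 37 \left(14 \left(- \frac{1}{13}\right) + 5\right) \left(-13\right) \left(-11\right) = 37 \left(- \frac{14}{13} + 5\right) \left(-13\right) \left(-11\right) = 37 \cdot \frac{51}{13} \left(-13\right) \left(-11\right) = 37 \left(-51\right) \left(-11\right) = \left(-1887\right) \left(-11\right) = 20757$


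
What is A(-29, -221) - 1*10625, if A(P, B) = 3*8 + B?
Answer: -10822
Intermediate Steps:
A(P, B) = 24 + B
A(-29, -221) - 1*10625 = (24 - 221) - 1*10625 = -197 - 10625 = -10822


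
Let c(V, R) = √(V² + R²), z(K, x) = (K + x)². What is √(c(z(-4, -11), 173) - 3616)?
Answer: √(-3616 + √80554) ≈ 57.725*I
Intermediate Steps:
c(V, R) = √(R² + V²)
√(c(z(-4, -11), 173) - 3616) = √(√(173² + ((-4 - 11)²)²) - 3616) = √(√(29929 + ((-15)²)²) - 3616) = √(√(29929 + 225²) - 3616) = √(√(29929 + 50625) - 3616) = √(√80554 - 3616) = √(-3616 + √80554)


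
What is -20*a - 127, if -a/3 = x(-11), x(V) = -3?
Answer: -307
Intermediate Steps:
a = 9 (a = -3*(-3) = 9)
-20*a - 127 = -20*9 - 127 = -180 - 127 = -307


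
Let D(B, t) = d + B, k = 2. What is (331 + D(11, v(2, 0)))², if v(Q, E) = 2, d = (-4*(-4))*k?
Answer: 139876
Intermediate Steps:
d = 32 (d = -4*(-4)*2 = 16*2 = 32)
D(B, t) = 32 + B
(331 + D(11, v(2, 0)))² = (331 + (32 + 11))² = (331 + 43)² = 374² = 139876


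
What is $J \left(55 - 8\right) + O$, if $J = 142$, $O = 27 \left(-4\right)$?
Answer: $6566$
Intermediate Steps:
$O = -108$
$J \left(55 - 8\right) + O = 142 \left(55 - 8\right) - 108 = 142 \cdot 47 - 108 = 6674 - 108 = 6566$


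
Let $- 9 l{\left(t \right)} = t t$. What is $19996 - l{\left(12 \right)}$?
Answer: $20012$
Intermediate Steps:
$l{\left(t \right)} = - \frac{t^{2}}{9}$ ($l{\left(t \right)} = - \frac{t t}{9} = - \frac{t^{2}}{9}$)
$19996 - l{\left(12 \right)} = 19996 - - \frac{12^{2}}{9} = 19996 - \left(- \frac{1}{9}\right) 144 = 19996 - -16 = 19996 + 16 = 20012$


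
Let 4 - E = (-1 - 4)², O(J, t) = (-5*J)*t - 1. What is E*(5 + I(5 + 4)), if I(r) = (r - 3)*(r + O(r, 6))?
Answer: 32907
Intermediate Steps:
O(J, t) = -1 - 5*J*t (O(J, t) = -5*J*t - 1 = -1 - 5*J*t)
I(r) = (-1 - 29*r)*(-3 + r) (I(r) = (r - 3)*(r + (-1 - 5*r*6)) = (-3 + r)*(r + (-1 - 30*r)) = (-3 + r)*(-1 - 29*r) = (-1 - 29*r)*(-3 + r))
E = -21 (E = 4 - (-1 - 4)² = 4 - 1*(-5)² = 4 - 1*25 = 4 - 25 = -21)
E*(5 + I(5 + 4)) = -21*(5 + (3 - 29*(5 + 4)² + 86*(5 + 4))) = -21*(5 + (3 - 29*9² + 86*9)) = -21*(5 + (3 - 29*81 + 774)) = -21*(5 + (3 - 2349 + 774)) = -21*(5 - 1572) = -21*(-1567) = 32907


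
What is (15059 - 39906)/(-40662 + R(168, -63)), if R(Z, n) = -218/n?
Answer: 1565361/2561488 ≈ 0.61111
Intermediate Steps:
(15059 - 39906)/(-40662 + R(168, -63)) = (15059 - 39906)/(-40662 - 218/(-63)) = -24847/(-40662 - 218*(-1/63)) = -24847/(-40662 + 218/63) = -24847/(-2561488/63) = -24847*(-63/2561488) = 1565361/2561488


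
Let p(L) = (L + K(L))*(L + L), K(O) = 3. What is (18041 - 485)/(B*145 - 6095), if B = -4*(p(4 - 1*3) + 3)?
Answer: -17556/12475 ≈ -1.4073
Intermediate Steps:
p(L) = 2*L*(3 + L) (p(L) = (L + 3)*(L + L) = (3 + L)*(2*L) = 2*L*(3 + L))
B = -44 (B = -4*(2*(4 - 1*3)*(3 + (4 - 1*3)) + 3) = -4*(2*(4 - 3)*(3 + (4 - 3)) + 3) = -4*(2*1*(3 + 1) + 3) = -4*(2*1*4 + 3) = -4*(8 + 3) = -4*11 = -44)
(18041 - 485)/(B*145 - 6095) = (18041 - 485)/(-44*145 - 6095) = 17556/(-6380 - 6095) = 17556/(-12475) = 17556*(-1/12475) = -17556/12475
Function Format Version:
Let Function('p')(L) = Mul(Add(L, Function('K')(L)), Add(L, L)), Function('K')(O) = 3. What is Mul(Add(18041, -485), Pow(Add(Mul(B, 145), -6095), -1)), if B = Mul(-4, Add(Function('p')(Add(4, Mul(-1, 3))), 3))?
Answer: Rational(-17556, 12475) ≈ -1.4073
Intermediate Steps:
Function('p')(L) = Mul(2, L, Add(3, L)) (Function('p')(L) = Mul(Add(L, 3), Add(L, L)) = Mul(Add(3, L), Mul(2, L)) = Mul(2, L, Add(3, L)))
B = -44 (B = Mul(-4, Add(Mul(2, Add(4, Mul(-1, 3)), Add(3, Add(4, Mul(-1, 3)))), 3)) = Mul(-4, Add(Mul(2, Add(4, -3), Add(3, Add(4, -3))), 3)) = Mul(-4, Add(Mul(2, 1, Add(3, 1)), 3)) = Mul(-4, Add(Mul(2, 1, 4), 3)) = Mul(-4, Add(8, 3)) = Mul(-4, 11) = -44)
Mul(Add(18041, -485), Pow(Add(Mul(B, 145), -6095), -1)) = Mul(Add(18041, -485), Pow(Add(Mul(-44, 145), -6095), -1)) = Mul(17556, Pow(Add(-6380, -6095), -1)) = Mul(17556, Pow(-12475, -1)) = Mul(17556, Rational(-1, 12475)) = Rational(-17556, 12475)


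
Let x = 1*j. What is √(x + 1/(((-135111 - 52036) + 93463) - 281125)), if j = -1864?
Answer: I*√261858050375393/374809 ≈ 43.174*I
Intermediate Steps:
x = -1864 (x = 1*(-1864) = -1864)
√(x + 1/(((-135111 - 52036) + 93463) - 281125)) = √(-1864 + 1/(((-135111 - 52036) + 93463) - 281125)) = √(-1864 + 1/((-187147 + 93463) - 281125)) = √(-1864 + 1/(-93684 - 281125)) = √(-1864 + 1/(-374809)) = √(-1864 - 1/374809) = √(-698643977/374809) = I*√261858050375393/374809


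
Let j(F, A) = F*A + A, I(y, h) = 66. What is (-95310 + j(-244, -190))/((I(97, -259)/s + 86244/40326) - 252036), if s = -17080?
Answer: 2820505287600/14466073452073 ≈ 0.19497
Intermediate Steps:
j(F, A) = A + A*F (j(F, A) = A*F + A = A + A*F)
(-95310 + j(-244, -190))/((I(97, -259)/s + 86244/40326) - 252036) = (-95310 - 190*(1 - 244))/((66/(-17080) + 86244/40326) - 252036) = (-95310 - 190*(-243))/((66*(-1/17080) + 86244*(1/40326)) - 252036) = (-95310 + 46170)/((-33/8540 + 14374/6721) - 252036) = -49140/(122532167/57397340 - 252036) = -49140/(-14466073452073/57397340) = -49140*(-57397340/14466073452073) = 2820505287600/14466073452073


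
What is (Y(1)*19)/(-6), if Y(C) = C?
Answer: -19/6 ≈ -3.1667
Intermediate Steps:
(Y(1)*19)/(-6) = (1*19)/(-6) = 19*(-⅙) = -19/6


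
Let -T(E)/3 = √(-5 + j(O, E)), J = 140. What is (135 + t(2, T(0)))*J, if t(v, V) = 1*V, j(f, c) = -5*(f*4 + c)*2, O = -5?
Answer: 18900 - 420*√195 ≈ 13035.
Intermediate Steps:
j(f, c) = -40*f - 10*c (j(f, c) = -5*(4*f + c)*2 = -5*(c + 4*f)*2 = (-20*f - 5*c)*2 = -40*f - 10*c)
T(E) = -3*√(195 - 10*E) (T(E) = -3*√(-5 + (-40*(-5) - 10*E)) = -3*√(-5 + (200 - 10*E)) = -3*√(195 - 10*E))
t(v, V) = V
(135 + t(2, T(0)))*J = (135 - 3*√(195 - 10*0))*140 = (135 - 3*√(195 + 0))*140 = (135 - 3*√195)*140 = 18900 - 420*√195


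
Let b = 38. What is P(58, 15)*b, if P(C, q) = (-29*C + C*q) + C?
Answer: -28652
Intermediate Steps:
P(C, q) = -28*C + C*q
P(58, 15)*b = (58*(-28 + 15))*38 = (58*(-13))*38 = -754*38 = -28652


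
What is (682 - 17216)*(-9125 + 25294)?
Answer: -267338246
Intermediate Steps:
(682 - 17216)*(-9125 + 25294) = -16534*16169 = -267338246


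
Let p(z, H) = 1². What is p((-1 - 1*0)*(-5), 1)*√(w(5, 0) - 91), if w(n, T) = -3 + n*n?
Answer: I*√69 ≈ 8.3066*I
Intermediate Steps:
w(n, T) = -3 + n²
p(z, H) = 1
p((-1 - 1*0)*(-5), 1)*√(w(5, 0) - 91) = 1*√((-3 + 5²) - 91) = 1*√((-3 + 25) - 91) = 1*√(22 - 91) = 1*√(-69) = 1*(I*√69) = I*√69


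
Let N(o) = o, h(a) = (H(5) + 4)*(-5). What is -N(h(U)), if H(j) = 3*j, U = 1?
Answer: 95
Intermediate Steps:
h(a) = -95 (h(a) = (3*5 + 4)*(-5) = (15 + 4)*(-5) = 19*(-5) = -95)
-N(h(U)) = -1*(-95) = 95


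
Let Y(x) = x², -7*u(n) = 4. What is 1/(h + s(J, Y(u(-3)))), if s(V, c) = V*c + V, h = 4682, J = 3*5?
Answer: 49/230393 ≈ 0.00021268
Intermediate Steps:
J = 15
u(n) = -4/7 (u(n) = -⅐*4 = -4/7)
s(V, c) = V + V*c
1/(h + s(J, Y(u(-3)))) = 1/(4682 + 15*(1 + (-4/7)²)) = 1/(4682 + 15*(1 + 16/49)) = 1/(4682 + 15*(65/49)) = 1/(4682 + 975/49) = 1/(230393/49) = 49/230393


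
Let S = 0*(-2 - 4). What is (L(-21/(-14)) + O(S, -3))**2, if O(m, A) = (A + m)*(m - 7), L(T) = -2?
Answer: 361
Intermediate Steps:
S = 0 (S = 0*(-6) = 0)
O(m, A) = (-7 + m)*(A + m) (O(m, A) = (A + m)*(-7 + m) = (-7 + m)*(A + m))
(L(-21/(-14)) + O(S, -3))**2 = (-2 + (0**2 - 7*(-3) - 7*0 - 3*0))**2 = (-2 + (0 + 21 + 0 + 0))**2 = (-2 + 21)**2 = 19**2 = 361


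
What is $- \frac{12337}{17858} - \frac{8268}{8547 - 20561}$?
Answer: $- \frac{283387}{107273006} \approx -0.0026417$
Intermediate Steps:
$- \frac{12337}{17858} - \frac{8268}{8547 - 20561} = \left(-12337\right) \frac{1}{17858} - \frac{8268}{-12014} = - \frac{12337}{17858} - - \frac{4134}{6007} = - \frac{12337}{17858} + \frac{4134}{6007} = - \frac{283387}{107273006}$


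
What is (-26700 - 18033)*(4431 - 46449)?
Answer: 1879591194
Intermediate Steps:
(-26700 - 18033)*(4431 - 46449) = -44733*(-42018) = 1879591194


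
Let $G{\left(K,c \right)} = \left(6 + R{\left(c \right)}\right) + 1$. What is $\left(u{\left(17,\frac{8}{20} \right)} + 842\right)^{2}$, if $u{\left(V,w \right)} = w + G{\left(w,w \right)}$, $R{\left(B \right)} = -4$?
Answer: $\frac{17867529}{25} \approx 7.147 \cdot 10^{5}$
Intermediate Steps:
$G{\left(K,c \right)} = 3$ ($G{\left(K,c \right)} = \left(6 - 4\right) + 1 = 2 + 1 = 3$)
$u{\left(V,w \right)} = 3 + w$ ($u{\left(V,w \right)} = w + 3 = 3 + w$)
$\left(u{\left(17,\frac{8}{20} \right)} + 842\right)^{2} = \left(\left(3 + \frac{8}{20}\right) + 842\right)^{2} = \left(\left(3 + 8 \cdot \frac{1}{20}\right) + 842\right)^{2} = \left(\left(3 + \frac{2}{5}\right) + 842\right)^{2} = \left(\frac{17}{5} + 842\right)^{2} = \left(\frac{4227}{5}\right)^{2} = \frac{17867529}{25}$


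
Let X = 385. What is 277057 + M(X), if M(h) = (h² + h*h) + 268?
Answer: 573775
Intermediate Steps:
M(h) = 268 + 2*h² (M(h) = (h² + h²) + 268 = 2*h² + 268 = 268 + 2*h²)
277057 + M(X) = 277057 + (268 + 2*385²) = 277057 + (268 + 2*148225) = 277057 + (268 + 296450) = 277057 + 296718 = 573775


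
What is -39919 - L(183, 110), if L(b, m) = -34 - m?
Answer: -39775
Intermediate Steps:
-39919 - L(183, 110) = -39919 - (-34 - 1*110) = -39919 - (-34 - 110) = -39919 - 1*(-144) = -39919 + 144 = -39775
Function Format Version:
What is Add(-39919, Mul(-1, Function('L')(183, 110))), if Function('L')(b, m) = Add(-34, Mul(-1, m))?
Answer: -39775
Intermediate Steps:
Add(-39919, Mul(-1, Function('L')(183, 110))) = Add(-39919, Mul(-1, Add(-34, Mul(-1, 110)))) = Add(-39919, Mul(-1, Add(-34, -110))) = Add(-39919, Mul(-1, -144)) = Add(-39919, 144) = -39775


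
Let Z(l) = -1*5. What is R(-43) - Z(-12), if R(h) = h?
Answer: -38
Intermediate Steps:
Z(l) = -5
R(-43) - Z(-12) = -43 - 1*(-5) = -43 + 5 = -38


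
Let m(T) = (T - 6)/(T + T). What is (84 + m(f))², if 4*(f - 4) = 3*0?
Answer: 112225/16 ≈ 7014.1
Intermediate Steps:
f = 4 (f = 4 + (3*0)/4 = 4 + (¼)*0 = 4 + 0 = 4)
m(T) = (-6 + T)/(2*T) (m(T) = (-6 + T)/((2*T)) = (-6 + T)*(1/(2*T)) = (-6 + T)/(2*T))
(84 + m(f))² = (84 + (½)*(-6 + 4)/4)² = (84 + (½)*(¼)*(-2))² = (84 - ¼)² = (335/4)² = 112225/16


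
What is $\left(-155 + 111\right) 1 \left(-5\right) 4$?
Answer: $880$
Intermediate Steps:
$\left(-155 + 111\right) 1 \left(-5\right) 4 = - 44 \left(\left(-5\right) 4\right) = \left(-44\right) \left(-20\right) = 880$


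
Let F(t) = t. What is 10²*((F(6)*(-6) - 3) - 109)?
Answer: -14800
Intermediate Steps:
10²*((F(6)*(-6) - 3) - 109) = 10²*((6*(-6) - 3) - 109) = 100*((-36 - 3) - 109) = 100*(-39 - 109) = 100*(-148) = -14800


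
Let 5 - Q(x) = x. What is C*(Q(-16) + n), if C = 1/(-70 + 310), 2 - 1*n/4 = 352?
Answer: -1379/240 ≈ -5.7458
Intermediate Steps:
n = -1400 (n = 8 - 4*352 = 8 - 1408 = -1400)
Q(x) = 5 - x
C = 1/240 ≈ 0.0041667
C*(Q(-16) + n) = ((5 - 1*(-16)) - 1400)/240 = ((5 + 16) - 1400)/240 = (21 - 1400)/240 = (1/240)*(-1379) = -1379/240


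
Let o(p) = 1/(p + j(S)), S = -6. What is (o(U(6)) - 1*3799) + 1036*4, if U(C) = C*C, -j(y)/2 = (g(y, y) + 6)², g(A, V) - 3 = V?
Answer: 6211/18 ≈ 345.06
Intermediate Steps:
g(A, V) = 3 + V
j(y) = -2*(9 + y)² (j(y) = -2*((3 + y) + 6)² = -2*(9 + y)²)
U(C) = C²
o(p) = 1/(-18 + p) (o(p) = 1/(p - 2*(9 - 6)²) = 1/(p - 2*3²) = 1/(p - 2*9) = 1/(p - 18) = 1/(-18 + p))
(o(U(6)) - 1*3799) + 1036*4 = (1/(-18 + 6²) - 1*3799) + 1036*4 = (1/(-18 + 36) - 3799) + 4144 = (1/18 - 3799) + 4144 = -68381/18 + 4144 = 6211/18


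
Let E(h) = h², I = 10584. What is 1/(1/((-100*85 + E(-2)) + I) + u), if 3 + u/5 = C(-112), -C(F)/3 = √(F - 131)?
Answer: -65394072/239349882961 + 588565440*I*√3/239349882961 ≈ -0.00027322 + 0.0042591*I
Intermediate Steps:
C(F) = -3*√(-131 + F) (C(F) = -3*√(F - 131) = -3*√(-131 + F))
u = -15 - 135*I*√3 (u = -15 + 5*(-3*√(-131 - 112)) = -15 + 5*(-27*I*√3) = -15 - 135*I*√3 ≈ -15.0 - 233.83*I)
1/(1/((-100*85 + E(-2)) + I) + u) = 1/(1/((-100*85 + (-2)²) + 10584) + (-15 - 135*I*√3)) = 1/(1/((-8500 + 4) + 10584) + (-15 - 135*I*√3)) = 1/(1/(-8496 + 10584) + (-15 - 135*I*√3)) = 1/(1/2088 + (-15 - 135*I*√3)) = 1/(-31319/2088 - 135*I*√3)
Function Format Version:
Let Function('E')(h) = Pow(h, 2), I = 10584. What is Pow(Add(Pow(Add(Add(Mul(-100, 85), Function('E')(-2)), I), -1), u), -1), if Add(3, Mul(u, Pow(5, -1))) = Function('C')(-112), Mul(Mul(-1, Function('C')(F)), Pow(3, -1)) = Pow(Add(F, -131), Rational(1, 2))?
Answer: Add(Rational(-65394072, 239349882961), Mul(Rational(588565440, 239349882961), I, Pow(3, Rational(1, 2)))) ≈ Add(-0.00027322, Mul(0.0042591, I))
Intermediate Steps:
Function('C')(F) = Mul(-3, Pow(Add(-131, F), Rational(1, 2))) (Function('C')(F) = Mul(-3, Pow(Add(F, -131), Rational(1, 2))) = Mul(-3, Pow(Add(-131, F), Rational(1, 2))))
u = Add(-15, Mul(-135, I, Pow(3, Rational(1, 2)))) (u = Add(-15, Mul(5, Mul(-3, Pow(Add(-131, -112), Rational(1, 2))))) = Add(-15, Mul(5, Mul(-3, Pow(-243, Rational(1, 2))))) = Add(-15, Mul(5, Mul(-3, Mul(9, I, Pow(3, Rational(1, 2)))))) = Add(-15, Mul(5, Mul(-27, I, Pow(3, Rational(1, 2))))) = Add(-15, Mul(-135, I, Pow(3, Rational(1, 2)))) ≈ Add(-15.000, Mul(-233.83, I)))
Pow(Add(Pow(Add(Add(Mul(-100, 85), Function('E')(-2)), I), -1), u), -1) = Pow(Add(Pow(Add(Add(Mul(-100, 85), Pow(-2, 2)), 10584), -1), Add(-15, Mul(-135, I, Pow(3, Rational(1, 2))))), -1) = Pow(Add(Pow(Add(Add(-8500, 4), 10584), -1), Add(-15, Mul(-135, I, Pow(3, Rational(1, 2))))), -1) = Pow(Add(Pow(Add(-8496, 10584), -1), Add(-15, Mul(-135, I, Pow(3, Rational(1, 2))))), -1) = Pow(Add(Pow(2088, -1), Add(-15, Mul(-135, I, Pow(3, Rational(1, 2))))), -1) = Pow(Add(Rational(1, 2088), Add(-15, Mul(-135, I, Pow(3, Rational(1, 2))))), -1) = Pow(Add(Rational(-31319, 2088), Mul(-135, I, Pow(3, Rational(1, 2)))), -1)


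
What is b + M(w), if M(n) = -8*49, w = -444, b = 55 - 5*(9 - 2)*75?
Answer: -2962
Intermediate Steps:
b = -2570 (b = 55 - 5*7*75 = 55 - 35*75 = 55 - 2625 = -2570)
M(n) = -392
b + M(w) = -2570 - 392 = -2962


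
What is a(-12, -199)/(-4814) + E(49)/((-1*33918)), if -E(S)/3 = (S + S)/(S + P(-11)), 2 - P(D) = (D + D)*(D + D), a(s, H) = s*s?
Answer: -176355871/5891731843 ≈ -0.029933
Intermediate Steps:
a(s, H) = s²
P(D) = 2 - 4*D² (P(D) = 2 - (D + D)*(D + D) = 2 - 2*D*2*D = 2 - 4*D²)
E(S) = -6*S/(-482 + S) (E(S) = -3*(S + S)/(S + (2 - 4*(-11)²)) = -3*2*S/(S + (2 - 4*121)) = -3*2*S/(S + (2 - 484)) = -3*2*S/(S - 482) = -3*2*S/(-482 + S) = -6*S/(-482 + S))
a(-12, -199)/(-4814) + E(49)/((-1*33918)) = (-12)²/(-4814) + (-6*49/(-482 + 49))/((-1*33918)) = 144*(-1/4814) - 6*49/(-433)/(-33918) = -72/2407 - 6*49*(-1/433)*(-1/33918) = -72/2407 + (294/433)*(-1/33918) = -72/2407 - 49/2447749 = -176355871/5891731843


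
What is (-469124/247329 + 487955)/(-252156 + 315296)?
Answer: 120684953071/15616353060 ≈ 7.7281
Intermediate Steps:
(-469124/247329 + 487955)/(-252156 + 315296) = (-469124*1/247329 + 487955)/63140 = (-469124/247329 + 487955)*(1/63140) = (120684953071/247329)*(1/63140) = 120684953071/15616353060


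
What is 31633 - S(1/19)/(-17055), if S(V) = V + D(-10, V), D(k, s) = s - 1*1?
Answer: 10250515468/324045 ≈ 31633.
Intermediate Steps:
D(k, s) = -1 + s (D(k, s) = s - 1 = -1 + s)
S(V) = -1 + 2*V (S(V) = V + (-1 + V) = -1 + 2*V)
31633 - S(1/19)/(-17055) = 31633 - (-1 + 2/19)/(-17055) = 31633 - (-1 + 2*(1/19))*(-1)/17055 = 31633 - (-1 + 2/19)*(-1)/17055 = 31633 - (-17)*(-1)/(19*17055) = 31633 - 1*17/324045 = 31633 - 17/324045 = 10250515468/324045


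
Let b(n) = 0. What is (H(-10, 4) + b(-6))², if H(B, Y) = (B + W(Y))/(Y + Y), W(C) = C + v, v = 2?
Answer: ¼ ≈ 0.25000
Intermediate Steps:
W(C) = 2 + C (W(C) = C + 2 = 2 + C)
H(B, Y) = (2 + B + Y)/(2*Y) (H(B, Y) = (B + (2 + Y))/(Y + Y) = (2 + B + Y)/((2*Y)) = (2 + B + Y)*(1/(2*Y)) = (2 + B + Y)/(2*Y))
(H(-10, 4) + b(-6))² = ((½)*(2 - 10 + 4)/4 + 0)² = ((½)*(¼)*(-4) + 0)² = (-½ + 0)² = (-½)² = ¼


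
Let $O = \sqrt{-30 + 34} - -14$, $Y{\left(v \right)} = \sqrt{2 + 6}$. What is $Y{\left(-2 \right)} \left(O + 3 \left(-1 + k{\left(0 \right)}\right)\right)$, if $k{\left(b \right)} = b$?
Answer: $26 \sqrt{2} \approx 36.77$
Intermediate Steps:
$Y{\left(v \right)} = 2 \sqrt{2}$ ($Y{\left(v \right)} = \sqrt{8} = 2 \sqrt{2}$)
$O = 16$ ($O = \sqrt{4} + 14 = 2 + 14 = 16$)
$Y{\left(-2 \right)} \left(O + 3 \left(-1 + k{\left(0 \right)}\right)\right) = 2 \sqrt{2} \left(16 + 3 \left(-1 + 0\right)\right) = 2 \sqrt{2} \left(16 + 3 \left(-1\right)\right) = 2 \sqrt{2} \left(16 - 3\right) = 2 \sqrt{2} \cdot 13 = 26 \sqrt{2}$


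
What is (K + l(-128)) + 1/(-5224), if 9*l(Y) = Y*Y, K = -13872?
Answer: -566615945/47016 ≈ -12052.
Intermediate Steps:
l(Y) = Y**2/9 (l(Y) = (Y*Y)/9 = Y**2/9)
(K + l(-128)) + 1/(-5224) = (-13872 + (1/9)*(-128)**2) + 1/(-5224) = (-13872 + (1/9)*16384) - 1/5224 = (-13872 + 16384/9) - 1/5224 = -108464/9 - 1/5224 = -566615945/47016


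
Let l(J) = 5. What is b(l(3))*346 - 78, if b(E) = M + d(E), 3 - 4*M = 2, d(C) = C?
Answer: 3477/2 ≈ 1738.5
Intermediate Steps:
M = ¼ (M = ¾ - ¼*2 = ¾ - ½ = ¼ ≈ 0.25000)
b(E) = ¼ + E
b(l(3))*346 - 78 = (¼ + 5)*346 - 78 = (21/4)*346 - 78 = 3633/2 - 78 = 3477/2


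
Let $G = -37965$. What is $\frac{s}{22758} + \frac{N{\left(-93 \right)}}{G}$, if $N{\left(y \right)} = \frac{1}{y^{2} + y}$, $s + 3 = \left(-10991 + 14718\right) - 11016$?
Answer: $- \frac{394774956073}{1232074652220} \approx -0.32041$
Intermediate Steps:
$s = -7292$ ($s = -3 + \left(\left(-10991 + 14718\right) - 11016\right) = -3 + \left(3727 - 11016\right) = -3 - 7289 = -7292$)
$N{\left(y \right)} = \frac{1}{y + y^{2}}$
$\frac{s}{22758} + \frac{N{\left(-93 \right)}}{G} = - \frac{7292}{22758} + \frac{\frac{1}{-93} \frac{1}{1 - 93}}{-37965} = \left(-7292\right) \frac{1}{22758} + - \frac{1}{93 \left(-92\right)} \left(- \frac{1}{37965}\right) = - \frac{3646}{11379} + \left(- \frac{1}{93}\right) \left(- \frac{1}{92}\right) \left(- \frac{1}{37965}\right) = - \frac{3646}{11379} + \frac{1}{8556} \left(- \frac{1}{37965}\right) = - \frac{3646}{11379} - \frac{1}{324828540} = - \frac{394774956073}{1232074652220}$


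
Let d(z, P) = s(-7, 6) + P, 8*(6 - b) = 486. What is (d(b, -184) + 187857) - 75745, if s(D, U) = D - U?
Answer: 111915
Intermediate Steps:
b = -219/4 (b = 6 - ⅛*486 = 6 - 243/4 = -219/4 ≈ -54.750)
d(z, P) = -13 + P (d(z, P) = (-7 - 1*6) + P = (-7 - 6) + P = -13 + P)
(d(b, -184) + 187857) - 75745 = ((-13 - 184) + 187857) - 75745 = (-197 + 187857) - 75745 = 187660 - 75745 = 111915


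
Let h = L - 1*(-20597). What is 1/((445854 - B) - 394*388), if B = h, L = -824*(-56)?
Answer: 1/226241 ≈ 4.4201e-6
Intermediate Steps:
L = 46144
h = 66741 (h = 46144 - 1*(-20597) = 46144 + 20597 = 66741)
B = 66741
1/((445854 - B) - 394*388) = 1/((445854 - 1*66741) - 394*388) = 1/((445854 - 66741) - 152872) = 1/(379113 - 152872) = 1/226241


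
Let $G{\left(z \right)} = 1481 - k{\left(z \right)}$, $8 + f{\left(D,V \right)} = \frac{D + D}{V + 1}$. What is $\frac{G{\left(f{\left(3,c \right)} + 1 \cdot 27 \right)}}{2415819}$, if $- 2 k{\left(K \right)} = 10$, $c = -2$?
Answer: $\frac{1486}{2415819} \approx 0.00061511$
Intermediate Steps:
$k{\left(K \right)} = -5$ ($k{\left(K \right)} = \left(- \frac{1}{2}\right) 10 = -5$)
$f{\left(D,V \right)} = -8 + \frac{2 D}{1 + V}$ ($f{\left(D,V \right)} = -8 + \frac{D + D}{V + 1} = -8 + \frac{2 D}{1 + V}$)
$G{\left(z \right)} = 1486$ ($G{\left(z \right)} = 1481 - -5 = 1481 + 5 = 1486$)
$\frac{G{\left(f{\left(3,c \right)} + 1 \cdot 27 \right)}}{2415819} = \frac{1486}{2415819}$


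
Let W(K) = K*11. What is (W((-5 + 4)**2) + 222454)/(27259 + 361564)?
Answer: 222465/388823 ≈ 0.57215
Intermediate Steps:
W(K) = 11*K
(W((-5 + 4)**2) + 222454)/(27259 + 361564) = (11*(-5 + 4)**2 + 222454)/(27259 + 361564) = (11*(-1)**2 + 222454)/388823 = (11*1 + 222454)*(1/388823) = (11 + 222454)*(1/388823) = 222465*(1/388823) = 222465/388823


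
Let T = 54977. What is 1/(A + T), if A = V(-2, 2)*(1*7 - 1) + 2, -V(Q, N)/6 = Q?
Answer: 1/55051 ≈ 1.8165e-5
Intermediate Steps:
V(Q, N) = -6*Q
A = 74 (A = (-6*(-2))*(1*7 - 1) + 2 = 12*(7 - 1) + 2 = 12*6 + 2 = 72 + 2 = 74)
1/(A + T) = 1/(74 + 54977) = 1/55051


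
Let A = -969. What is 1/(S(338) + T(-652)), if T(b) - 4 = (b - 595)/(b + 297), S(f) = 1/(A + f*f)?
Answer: 8042525/60420956 ≈ 0.13311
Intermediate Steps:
S(f) = 1/(-969 + f²) (S(f) = 1/(-969 + f*f) = 1/(-969 + f²))
T(b) = 4 + (-595 + b)/(297 + b) (T(b) = 4 + (b - 595)/(b + 297) = 4 + (-595 + b)/(297 + b))
1/(S(338) + T(-652)) = 1/(1/(-969 + 338²) + (593 + 5*(-652))/(297 - 652)) = 1/(1/(-969 + 114244) + (593 - 3260)/(-355)) = 1/(1/113275 - 1/355*(-2667)) = 1/(1/113275 + 2667/355) = 1/(60420956/8042525) = 8042525/60420956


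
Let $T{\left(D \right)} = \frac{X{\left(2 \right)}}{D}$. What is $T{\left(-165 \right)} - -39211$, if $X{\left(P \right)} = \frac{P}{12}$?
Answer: $\frac{38818889}{990} \approx 39211.0$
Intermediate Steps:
$X{\left(P \right)} = \frac{P}{12}$ ($X{\left(P \right)} = P \frac{1}{12} = \frac{P}{12}$)
$T{\left(D \right)} = \frac{1}{6 D}$ ($T{\left(D \right)} = \frac{\frac{1}{12} \cdot 2}{D} = \frac{1}{6 D}$)
$T{\left(-165 \right)} - -39211 = \frac{1}{6 \left(-165\right)} - -39211 = \frac{1}{6} \left(- \frac{1}{165}\right) + 39211 = - \frac{1}{990} + 39211 = \frac{38818889}{990}$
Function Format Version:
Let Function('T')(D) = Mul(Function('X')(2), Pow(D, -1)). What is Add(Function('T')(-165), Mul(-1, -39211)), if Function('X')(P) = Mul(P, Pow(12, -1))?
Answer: Rational(38818889, 990) ≈ 39211.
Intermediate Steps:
Function('X')(P) = Mul(Rational(1, 12), P) (Function('X')(P) = Mul(P, Rational(1, 12)) = Mul(Rational(1, 12), P))
Function('T')(D) = Mul(Rational(1, 6), Pow(D, -1)) (Function('T')(D) = Mul(Mul(Rational(1, 12), 2), Pow(D, -1)) = Mul(Rational(1, 6), Pow(D, -1)))
Add(Function('T')(-165), Mul(-1, -39211)) = Add(Mul(Rational(1, 6), Pow(-165, -1)), Mul(-1, -39211)) = Add(Mul(Rational(1, 6), Rational(-1, 165)), 39211) = Add(Rational(-1, 990), 39211) = Rational(38818889, 990)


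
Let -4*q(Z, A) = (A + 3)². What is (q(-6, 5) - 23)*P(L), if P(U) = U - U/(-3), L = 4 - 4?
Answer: 0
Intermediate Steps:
L = 0
q(Z, A) = -(3 + A)²/4 (q(Z, A) = -(A + 3)²/4 = -(3 + A)²/4)
P(U) = 4*U/3 (P(U) = U - U*(-1)/3 = U - (-1)*U/3 = U + U/3 = 4*U/3)
(q(-6, 5) - 23)*P(L) = (-(3 + 5)²/4 - 23)*((4/3)*0) = (-¼*8² - 23)*0 = (-¼*64 - 23)*0 = (-16 - 23)*0 = -39*0 = 0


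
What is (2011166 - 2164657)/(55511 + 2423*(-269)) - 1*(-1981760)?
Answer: 1181676079251/596276 ≈ 1.9818e+6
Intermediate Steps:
(2011166 - 2164657)/(55511 + 2423*(-269)) - 1*(-1981760) = -153491/(55511 - 651787) + 1981760 = -153491/(-596276) + 1981760 = -153491*(-1/596276) + 1981760 = 153491/596276 + 1981760 = 1181676079251/596276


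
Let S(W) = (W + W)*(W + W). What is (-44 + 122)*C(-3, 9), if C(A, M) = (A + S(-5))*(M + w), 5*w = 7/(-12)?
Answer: 672113/10 ≈ 67211.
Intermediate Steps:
S(W) = 4*W² (S(W) = (2*W)*(2*W) = 4*W²)
w = -7/60 (w = (7/(-12))/5 = (7*(-1/12))/5 = (⅕)*(-7/12) = -7/60 ≈ -0.11667)
C(A, M) = (100 + A)*(-7/60 + M) (C(A, M) = (A + 4*(-5)²)*(M - 7/60) = (A + 4*25)*(-7/60 + M) = (A + 100)*(-7/60 + M) = (100 + A)*(-7/60 + M))
(-44 + 122)*C(-3, 9) = (-44 + 122)*(-35/3 + 100*9 - 7/60*(-3) - 3*9) = 78*(-35/3 + 900 + 7/20 - 27) = 78*(51701/60) = 672113/10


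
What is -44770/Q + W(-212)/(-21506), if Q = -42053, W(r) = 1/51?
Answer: 4463996597/4193089338 ≈ 1.0646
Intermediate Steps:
W(r) = 1/51
-44770/Q + W(-212)/(-21506) = -44770/(-42053) + (1/51)/(-21506) = -44770*(-1/42053) + (1/51)*(-1/21506) = 4070/3823 - 1/1096806 = 4463996597/4193089338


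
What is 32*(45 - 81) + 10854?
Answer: 9702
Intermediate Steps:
32*(45 - 81) + 10854 = 32*(-36) + 10854 = -1152 + 10854 = 9702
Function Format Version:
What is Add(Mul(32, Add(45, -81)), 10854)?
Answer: 9702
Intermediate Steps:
Add(Mul(32, Add(45, -81)), 10854) = Add(Mul(32, -36), 10854) = Add(-1152, 10854) = 9702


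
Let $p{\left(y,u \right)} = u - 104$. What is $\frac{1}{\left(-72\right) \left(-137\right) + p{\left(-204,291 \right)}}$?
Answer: $\frac{1}{10051} \approx 9.9493 \cdot 10^{-5}$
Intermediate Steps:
$p{\left(y,u \right)} = -104 + u$ ($p{\left(y,u \right)} = u - 104 = -104 + u$)
$\frac{1}{\left(-72\right) \left(-137\right) + p{\left(-204,291 \right)}} = \frac{1}{\left(-72\right) \left(-137\right) + \left(-104 + 291\right)} = \frac{1}{9864 + 187} = \frac{1}{10051}$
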